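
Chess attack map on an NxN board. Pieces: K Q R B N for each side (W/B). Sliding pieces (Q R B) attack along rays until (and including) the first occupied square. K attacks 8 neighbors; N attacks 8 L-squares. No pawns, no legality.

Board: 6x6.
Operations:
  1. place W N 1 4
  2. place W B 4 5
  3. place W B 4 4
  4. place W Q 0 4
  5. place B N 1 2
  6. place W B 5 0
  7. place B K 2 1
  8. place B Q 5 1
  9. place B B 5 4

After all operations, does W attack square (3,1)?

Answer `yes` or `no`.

Op 1: place WN@(1,4)
Op 2: place WB@(4,5)
Op 3: place WB@(4,4)
Op 4: place WQ@(0,4)
Op 5: place BN@(1,2)
Op 6: place WB@(5,0)
Op 7: place BK@(2,1)
Op 8: place BQ@(5,1)
Op 9: place BB@(5,4)
Per-piece attacks for W:
  WQ@(0,4): attacks (0,5) (0,3) (0,2) (0,1) (0,0) (1,4) (1,5) (1,3) (2,2) (3,1) (4,0) [ray(1,0) blocked at (1,4)]
  WN@(1,4): attacks (3,5) (2,2) (3,3) (0,2)
  WB@(4,4): attacks (5,5) (5,3) (3,5) (3,3) (2,2) (1,1) (0,0)
  WB@(4,5): attacks (5,4) (3,4) (2,3) (1,2) [ray(1,-1) blocked at (5,4); ray(-1,-1) blocked at (1,2)]
  WB@(5,0): attacks (4,1) (3,2) (2,3) (1,4) [ray(-1,1) blocked at (1,4)]
W attacks (3,1): yes

Answer: yes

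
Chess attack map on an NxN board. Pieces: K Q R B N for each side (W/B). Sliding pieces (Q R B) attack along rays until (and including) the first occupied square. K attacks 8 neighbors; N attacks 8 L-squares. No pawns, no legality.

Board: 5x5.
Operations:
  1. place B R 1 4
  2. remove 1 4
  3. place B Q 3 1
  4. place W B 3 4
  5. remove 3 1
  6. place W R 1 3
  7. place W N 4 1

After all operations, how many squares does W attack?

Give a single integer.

Answer: 11

Derivation:
Op 1: place BR@(1,4)
Op 2: remove (1,4)
Op 3: place BQ@(3,1)
Op 4: place WB@(3,4)
Op 5: remove (3,1)
Op 6: place WR@(1,3)
Op 7: place WN@(4,1)
Per-piece attacks for W:
  WR@(1,3): attacks (1,4) (1,2) (1,1) (1,0) (2,3) (3,3) (4,3) (0,3)
  WB@(3,4): attacks (4,3) (2,3) (1,2) (0,1)
  WN@(4,1): attacks (3,3) (2,2) (2,0)
Union (11 distinct): (0,1) (0,3) (1,0) (1,1) (1,2) (1,4) (2,0) (2,2) (2,3) (3,3) (4,3)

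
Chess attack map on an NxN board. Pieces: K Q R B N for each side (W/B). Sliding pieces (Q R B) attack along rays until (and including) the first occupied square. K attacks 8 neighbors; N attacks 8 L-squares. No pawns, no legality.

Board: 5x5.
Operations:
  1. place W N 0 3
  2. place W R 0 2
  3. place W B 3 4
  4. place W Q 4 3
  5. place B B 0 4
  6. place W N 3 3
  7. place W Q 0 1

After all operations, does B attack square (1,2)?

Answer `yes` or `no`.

Answer: no

Derivation:
Op 1: place WN@(0,3)
Op 2: place WR@(0,2)
Op 3: place WB@(3,4)
Op 4: place WQ@(4,3)
Op 5: place BB@(0,4)
Op 6: place WN@(3,3)
Op 7: place WQ@(0,1)
Per-piece attacks for B:
  BB@(0,4): attacks (1,3) (2,2) (3,1) (4,0)
B attacks (1,2): no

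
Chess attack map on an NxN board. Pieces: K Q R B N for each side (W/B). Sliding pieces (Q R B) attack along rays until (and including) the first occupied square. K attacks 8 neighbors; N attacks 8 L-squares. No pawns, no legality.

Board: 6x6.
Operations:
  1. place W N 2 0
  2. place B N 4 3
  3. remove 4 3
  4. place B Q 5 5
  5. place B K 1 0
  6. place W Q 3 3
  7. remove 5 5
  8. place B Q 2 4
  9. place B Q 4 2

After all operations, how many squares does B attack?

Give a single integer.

Op 1: place WN@(2,0)
Op 2: place BN@(4,3)
Op 3: remove (4,3)
Op 4: place BQ@(5,5)
Op 5: place BK@(1,0)
Op 6: place WQ@(3,3)
Op 7: remove (5,5)
Op 8: place BQ@(2,4)
Op 9: place BQ@(4,2)
Per-piece attacks for B:
  BK@(1,0): attacks (1,1) (2,0) (0,0) (2,1) (0,1)
  BQ@(2,4): attacks (2,5) (2,3) (2,2) (2,1) (2,0) (3,4) (4,4) (5,4) (1,4) (0,4) (3,5) (3,3) (1,5) (1,3) (0,2) [ray(0,-1) blocked at (2,0); ray(1,-1) blocked at (3,3)]
  BQ@(4,2): attacks (4,3) (4,4) (4,5) (4,1) (4,0) (5,2) (3,2) (2,2) (1,2) (0,2) (5,3) (5,1) (3,3) (3,1) (2,0) [ray(-1,1) blocked at (3,3); ray(-1,-1) blocked at (2,0)]
Union (28 distinct): (0,0) (0,1) (0,2) (0,4) (1,1) (1,2) (1,3) (1,4) (1,5) (2,0) (2,1) (2,2) (2,3) (2,5) (3,1) (3,2) (3,3) (3,4) (3,5) (4,0) (4,1) (4,3) (4,4) (4,5) (5,1) (5,2) (5,3) (5,4)

Answer: 28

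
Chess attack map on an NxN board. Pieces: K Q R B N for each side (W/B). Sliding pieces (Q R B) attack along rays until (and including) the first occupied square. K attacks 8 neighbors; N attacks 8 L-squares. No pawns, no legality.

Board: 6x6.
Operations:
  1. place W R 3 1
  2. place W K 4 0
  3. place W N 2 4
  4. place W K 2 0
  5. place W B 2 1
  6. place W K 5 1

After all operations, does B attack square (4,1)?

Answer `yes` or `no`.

Answer: no

Derivation:
Op 1: place WR@(3,1)
Op 2: place WK@(4,0)
Op 3: place WN@(2,4)
Op 4: place WK@(2,0)
Op 5: place WB@(2,1)
Op 6: place WK@(5,1)
Per-piece attacks for B:
B attacks (4,1): no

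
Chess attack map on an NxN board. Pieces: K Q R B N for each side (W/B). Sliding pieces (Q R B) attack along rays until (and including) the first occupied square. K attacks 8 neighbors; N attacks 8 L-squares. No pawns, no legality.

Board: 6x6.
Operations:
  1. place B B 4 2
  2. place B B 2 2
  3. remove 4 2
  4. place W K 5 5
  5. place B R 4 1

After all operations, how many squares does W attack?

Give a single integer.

Answer: 3

Derivation:
Op 1: place BB@(4,2)
Op 2: place BB@(2,2)
Op 3: remove (4,2)
Op 4: place WK@(5,5)
Op 5: place BR@(4,1)
Per-piece attacks for W:
  WK@(5,5): attacks (5,4) (4,5) (4,4)
Union (3 distinct): (4,4) (4,5) (5,4)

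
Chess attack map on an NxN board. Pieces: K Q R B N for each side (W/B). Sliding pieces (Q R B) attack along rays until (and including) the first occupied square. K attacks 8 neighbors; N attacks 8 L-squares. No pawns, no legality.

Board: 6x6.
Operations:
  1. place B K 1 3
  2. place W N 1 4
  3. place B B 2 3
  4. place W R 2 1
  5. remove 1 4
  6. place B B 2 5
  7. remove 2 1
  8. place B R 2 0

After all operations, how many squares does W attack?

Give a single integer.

Op 1: place BK@(1,3)
Op 2: place WN@(1,4)
Op 3: place BB@(2,3)
Op 4: place WR@(2,1)
Op 5: remove (1,4)
Op 6: place BB@(2,5)
Op 7: remove (2,1)
Op 8: place BR@(2,0)
Per-piece attacks for W:
Union (0 distinct): (none)

Answer: 0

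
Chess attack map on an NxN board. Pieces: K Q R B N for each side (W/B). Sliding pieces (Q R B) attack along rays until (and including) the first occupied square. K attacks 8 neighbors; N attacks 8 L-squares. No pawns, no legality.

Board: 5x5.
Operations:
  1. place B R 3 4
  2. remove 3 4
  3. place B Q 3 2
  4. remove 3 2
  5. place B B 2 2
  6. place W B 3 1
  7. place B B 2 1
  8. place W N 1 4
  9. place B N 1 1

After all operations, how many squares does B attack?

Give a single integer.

Answer: 13

Derivation:
Op 1: place BR@(3,4)
Op 2: remove (3,4)
Op 3: place BQ@(3,2)
Op 4: remove (3,2)
Op 5: place BB@(2,2)
Op 6: place WB@(3,1)
Op 7: place BB@(2,1)
Op 8: place WN@(1,4)
Op 9: place BN@(1,1)
Per-piece attacks for B:
  BN@(1,1): attacks (2,3) (3,2) (0,3) (3,0)
  BB@(2,1): attacks (3,2) (4,3) (3,0) (1,2) (0,3) (1,0)
  BB@(2,2): attacks (3,3) (4,4) (3,1) (1,3) (0,4) (1,1) [ray(1,-1) blocked at (3,1); ray(-1,-1) blocked at (1,1)]
Union (13 distinct): (0,3) (0,4) (1,0) (1,1) (1,2) (1,3) (2,3) (3,0) (3,1) (3,2) (3,3) (4,3) (4,4)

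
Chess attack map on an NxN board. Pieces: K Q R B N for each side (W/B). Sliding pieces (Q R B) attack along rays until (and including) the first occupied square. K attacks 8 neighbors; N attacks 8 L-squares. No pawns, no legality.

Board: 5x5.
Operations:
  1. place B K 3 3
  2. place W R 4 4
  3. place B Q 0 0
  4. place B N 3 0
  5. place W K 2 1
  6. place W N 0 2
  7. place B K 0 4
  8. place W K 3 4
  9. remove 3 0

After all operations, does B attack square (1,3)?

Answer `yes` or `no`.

Op 1: place BK@(3,3)
Op 2: place WR@(4,4)
Op 3: place BQ@(0,0)
Op 4: place BN@(3,0)
Op 5: place WK@(2,1)
Op 6: place WN@(0,2)
Op 7: place BK@(0,4)
Op 8: place WK@(3,4)
Op 9: remove (3,0)
Per-piece attacks for B:
  BQ@(0,0): attacks (0,1) (0,2) (1,0) (2,0) (3,0) (4,0) (1,1) (2,2) (3,3) [ray(0,1) blocked at (0,2); ray(1,1) blocked at (3,3)]
  BK@(0,4): attacks (0,3) (1,4) (1,3)
  BK@(3,3): attacks (3,4) (3,2) (4,3) (2,3) (4,4) (4,2) (2,4) (2,2)
B attacks (1,3): yes

Answer: yes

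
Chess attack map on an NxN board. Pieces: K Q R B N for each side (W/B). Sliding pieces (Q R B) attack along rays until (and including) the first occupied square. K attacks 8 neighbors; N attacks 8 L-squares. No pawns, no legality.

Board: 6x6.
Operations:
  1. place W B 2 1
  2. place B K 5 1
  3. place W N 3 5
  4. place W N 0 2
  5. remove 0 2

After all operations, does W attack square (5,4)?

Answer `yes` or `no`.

Op 1: place WB@(2,1)
Op 2: place BK@(5,1)
Op 3: place WN@(3,5)
Op 4: place WN@(0,2)
Op 5: remove (0,2)
Per-piece attacks for W:
  WB@(2,1): attacks (3,2) (4,3) (5,4) (3,0) (1,2) (0,3) (1,0)
  WN@(3,5): attacks (4,3) (5,4) (2,3) (1,4)
W attacks (5,4): yes

Answer: yes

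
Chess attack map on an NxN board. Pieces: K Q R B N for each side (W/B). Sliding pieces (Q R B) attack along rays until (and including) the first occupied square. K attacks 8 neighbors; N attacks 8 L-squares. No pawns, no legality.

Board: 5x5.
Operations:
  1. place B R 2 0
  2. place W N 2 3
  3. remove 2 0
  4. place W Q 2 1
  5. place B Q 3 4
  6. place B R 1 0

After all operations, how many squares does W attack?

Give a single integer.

Answer: 17

Derivation:
Op 1: place BR@(2,0)
Op 2: place WN@(2,3)
Op 3: remove (2,0)
Op 4: place WQ@(2,1)
Op 5: place BQ@(3,4)
Op 6: place BR@(1,0)
Per-piece attacks for W:
  WQ@(2,1): attacks (2,2) (2,3) (2,0) (3,1) (4,1) (1,1) (0,1) (3,2) (4,3) (3,0) (1,2) (0,3) (1,0) [ray(0,1) blocked at (2,3); ray(-1,-1) blocked at (1,0)]
  WN@(2,3): attacks (4,4) (0,4) (3,1) (4,2) (1,1) (0,2)
Union (17 distinct): (0,1) (0,2) (0,3) (0,4) (1,0) (1,1) (1,2) (2,0) (2,2) (2,3) (3,0) (3,1) (3,2) (4,1) (4,2) (4,3) (4,4)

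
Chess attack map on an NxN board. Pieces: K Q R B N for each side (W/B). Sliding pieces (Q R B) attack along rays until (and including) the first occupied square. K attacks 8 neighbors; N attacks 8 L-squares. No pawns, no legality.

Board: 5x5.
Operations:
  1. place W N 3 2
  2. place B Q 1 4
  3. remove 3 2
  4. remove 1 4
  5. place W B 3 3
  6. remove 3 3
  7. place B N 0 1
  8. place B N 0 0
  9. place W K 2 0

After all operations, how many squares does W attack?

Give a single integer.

Op 1: place WN@(3,2)
Op 2: place BQ@(1,4)
Op 3: remove (3,2)
Op 4: remove (1,4)
Op 5: place WB@(3,3)
Op 6: remove (3,3)
Op 7: place BN@(0,1)
Op 8: place BN@(0,0)
Op 9: place WK@(2,0)
Per-piece attacks for W:
  WK@(2,0): attacks (2,1) (3,0) (1,0) (3,1) (1,1)
Union (5 distinct): (1,0) (1,1) (2,1) (3,0) (3,1)

Answer: 5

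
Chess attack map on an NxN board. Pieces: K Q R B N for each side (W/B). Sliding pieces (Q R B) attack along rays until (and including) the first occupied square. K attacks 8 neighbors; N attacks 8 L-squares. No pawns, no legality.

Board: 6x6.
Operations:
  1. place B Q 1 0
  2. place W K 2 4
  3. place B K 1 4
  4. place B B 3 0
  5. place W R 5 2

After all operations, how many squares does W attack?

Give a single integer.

Op 1: place BQ@(1,0)
Op 2: place WK@(2,4)
Op 3: place BK@(1,4)
Op 4: place BB@(3,0)
Op 5: place WR@(5,2)
Per-piece attacks for W:
  WK@(2,4): attacks (2,5) (2,3) (3,4) (1,4) (3,5) (3,3) (1,5) (1,3)
  WR@(5,2): attacks (5,3) (5,4) (5,5) (5,1) (5,0) (4,2) (3,2) (2,2) (1,2) (0,2)
Union (18 distinct): (0,2) (1,2) (1,3) (1,4) (1,5) (2,2) (2,3) (2,5) (3,2) (3,3) (3,4) (3,5) (4,2) (5,0) (5,1) (5,3) (5,4) (5,5)

Answer: 18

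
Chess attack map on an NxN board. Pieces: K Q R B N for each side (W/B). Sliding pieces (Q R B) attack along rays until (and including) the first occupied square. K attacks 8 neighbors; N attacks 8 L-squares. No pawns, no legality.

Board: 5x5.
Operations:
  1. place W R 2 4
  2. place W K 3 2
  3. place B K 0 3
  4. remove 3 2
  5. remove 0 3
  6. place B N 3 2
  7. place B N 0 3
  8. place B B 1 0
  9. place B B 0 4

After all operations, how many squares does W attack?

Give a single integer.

Answer: 8

Derivation:
Op 1: place WR@(2,4)
Op 2: place WK@(3,2)
Op 3: place BK@(0,3)
Op 4: remove (3,2)
Op 5: remove (0,3)
Op 6: place BN@(3,2)
Op 7: place BN@(0,3)
Op 8: place BB@(1,0)
Op 9: place BB@(0,4)
Per-piece attacks for W:
  WR@(2,4): attacks (2,3) (2,2) (2,1) (2,0) (3,4) (4,4) (1,4) (0,4) [ray(-1,0) blocked at (0,4)]
Union (8 distinct): (0,4) (1,4) (2,0) (2,1) (2,2) (2,3) (3,4) (4,4)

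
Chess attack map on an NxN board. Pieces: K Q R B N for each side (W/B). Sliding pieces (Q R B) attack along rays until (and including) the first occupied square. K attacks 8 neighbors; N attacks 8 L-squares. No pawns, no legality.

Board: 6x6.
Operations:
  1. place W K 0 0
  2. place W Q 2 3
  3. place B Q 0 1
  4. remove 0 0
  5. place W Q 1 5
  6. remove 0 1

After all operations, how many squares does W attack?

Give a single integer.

Answer: 26

Derivation:
Op 1: place WK@(0,0)
Op 2: place WQ@(2,3)
Op 3: place BQ@(0,1)
Op 4: remove (0,0)
Op 5: place WQ@(1,5)
Op 6: remove (0,1)
Per-piece attacks for W:
  WQ@(1,5): attacks (1,4) (1,3) (1,2) (1,1) (1,0) (2,5) (3,5) (4,5) (5,5) (0,5) (2,4) (3,3) (4,2) (5,1) (0,4)
  WQ@(2,3): attacks (2,4) (2,5) (2,2) (2,1) (2,0) (3,3) (4,3) (5,3) (1,3) (0,3) (3,4) (4,5) (3,2) (4,1) (5,0) (1,4) (0,5) (1,2) (0,1)
Union (26 distinct): (0,1) (0,3) (0,4) (0,5) (1,0) (1,1) (1,2) (1,3) (1,4) (2,0) (2,1) (2,2) (2,4) (2,5) (3,2) (3,3) (3,4) (3,5) (4,1) (4,2) (4,3) (4,5) (5,0) (5,1) (5,3) (5,5)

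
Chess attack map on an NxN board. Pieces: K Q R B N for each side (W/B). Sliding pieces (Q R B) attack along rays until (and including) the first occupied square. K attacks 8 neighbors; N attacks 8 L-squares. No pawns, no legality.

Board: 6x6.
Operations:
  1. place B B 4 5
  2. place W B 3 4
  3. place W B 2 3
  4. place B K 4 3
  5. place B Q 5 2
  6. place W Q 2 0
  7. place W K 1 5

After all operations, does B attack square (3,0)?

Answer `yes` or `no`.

Op 1: place BB@(4,5)
Op 2: place WB@(3,4)
Op 3: place WB@(2,3)
Op 4: place BK@(4,3)
Op 5: place BQ@(5,2)
Op 6: place WQ@(2,0)
Op 7: place WK@(1,5)
Per-piece attacks for B:
  BK@(4,3): attacks (4,4) (4,2) (5,3) (3,3) (5,4) (5,2) (3,4) (3,2)
  BB@(4,5): attacks (5,4) (3,4) [ray(-1,-1) blocked at (3,4)]
  BQ@(5,2): attacks (5,3) (5,4) (5,5) (5,1) (5,0) (4,2) (3,2) (2,2) (1,2) (0,2) (4,3) (4,1) (3,0) [ray(-1,1) blocked at (4,3)]
B attacks (3,0): yes

Answer: yes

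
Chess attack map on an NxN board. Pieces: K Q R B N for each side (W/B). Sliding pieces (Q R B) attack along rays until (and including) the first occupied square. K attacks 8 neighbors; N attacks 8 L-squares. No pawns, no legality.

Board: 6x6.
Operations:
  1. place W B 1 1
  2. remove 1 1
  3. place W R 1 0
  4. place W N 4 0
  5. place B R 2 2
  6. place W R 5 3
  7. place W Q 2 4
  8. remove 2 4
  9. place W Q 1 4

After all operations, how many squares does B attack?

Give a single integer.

Op 1: place WB@(1,1)
Op 2: remove (1,1)
Op 3: place WR@(1,0)
Op 4: place WN@(4,0)
Op 5: place BR@(2,2)
Op 6: place WR@(5,3)
Op 7: place WQ@(2,4)
Op 8: remove (2,4)
Op 9: place WQ@(1,4)
Per-piece attacks for B:
  BR@(2,2): attacks (2,3) (2,4) (2,5) (2,1) (2,0) (3,2) (4,2) (5,2) (1,2) (0,2)
Union (10 distinct): (0,2) (1,2) (2,0) (2,1) (2,3) (2,4) (2,5) (3,2) (4,2) (5,2)

Answer: 10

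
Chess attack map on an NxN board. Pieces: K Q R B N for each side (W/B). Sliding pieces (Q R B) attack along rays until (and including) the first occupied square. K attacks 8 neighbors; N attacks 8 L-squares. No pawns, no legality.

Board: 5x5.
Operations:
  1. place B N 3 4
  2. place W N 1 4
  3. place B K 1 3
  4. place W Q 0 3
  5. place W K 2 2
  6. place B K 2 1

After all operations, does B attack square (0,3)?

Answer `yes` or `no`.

Answer: yes

Derivation:
Op 1: place BN@(3,4)
Op 2: place WN@(1,4)
Op 3: place BK@(1,3)
Op 4: place WQ@(0,3)
Op 5: place WK@(2,2)
Op 6: place BK@(2,1)
Per-piece attacks for B:
  BK@(1,3): attacks (1,4) (1,2) (2,3) (0,3) (2,4) (2,2) (0,4) (0,2)
  BK@(2,1): attacks (2,2) (2,0) (3,1) (1,1) (3,2) (3,0) (1,2) (1,0)
  BN@(3,4): attacks (4,2) (2,2) (1,3)
B attacks (0,3): yes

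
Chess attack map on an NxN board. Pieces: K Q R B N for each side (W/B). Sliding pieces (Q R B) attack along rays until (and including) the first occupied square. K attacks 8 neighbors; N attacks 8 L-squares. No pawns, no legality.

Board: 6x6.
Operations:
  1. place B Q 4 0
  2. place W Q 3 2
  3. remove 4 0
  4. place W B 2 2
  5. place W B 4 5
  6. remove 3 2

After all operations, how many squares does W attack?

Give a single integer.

Op 1: place BQ@(4,0)
Op 2: place WQ@(3,2)
Op 3: remove (4,0)
Op 4: place WB@(2,2)
Op 5: place WB@(4,5)
Op 6: remove (3,2)
Per-piece attacks for W:
  WB@(2,2): attacks (3,3) (4,4) (5,5) (3,1) (4,0) (1,3) (0,4) (1,1) (0,0)
  WB@(4,5): attacks (5,4) (3,4) (2,3) (1,2) (0,1)
Union (14 distinct): (0,0) (0,1) (0,4) (1,1) (1,2) (1,3) (2,3) (3,1) (3,3) (3,4) (4,0) (4,4) (5,4) (5,5)

Answer: 14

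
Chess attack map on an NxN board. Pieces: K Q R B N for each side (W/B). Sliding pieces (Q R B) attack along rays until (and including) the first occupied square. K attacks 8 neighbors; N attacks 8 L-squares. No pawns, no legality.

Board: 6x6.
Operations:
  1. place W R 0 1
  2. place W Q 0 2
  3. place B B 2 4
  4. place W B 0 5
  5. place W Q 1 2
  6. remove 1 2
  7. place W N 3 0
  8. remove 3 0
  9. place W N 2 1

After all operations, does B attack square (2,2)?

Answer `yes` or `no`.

Op 1: place WR@(0,1)
Op 2: place WQ@(0,2)
Op 3: place BB@(2,4)
Op 4: place WB@(0,5)
Op 5: place WQ@(1,2)
Op 6: remove (1,2)
Op 7: place WN@(3,0)
Op 8: remove (3,0)
Op 9: place WN@(2,1)
Per-piece attacks for B:
  BB@(2,4): attacks (3,5) (3,3) (4,2) (5,1) (1,5) (1,3) (0,2) [ray(-1,-1) blocked at (0,2)]
B attacks (2,2): no

Answer: no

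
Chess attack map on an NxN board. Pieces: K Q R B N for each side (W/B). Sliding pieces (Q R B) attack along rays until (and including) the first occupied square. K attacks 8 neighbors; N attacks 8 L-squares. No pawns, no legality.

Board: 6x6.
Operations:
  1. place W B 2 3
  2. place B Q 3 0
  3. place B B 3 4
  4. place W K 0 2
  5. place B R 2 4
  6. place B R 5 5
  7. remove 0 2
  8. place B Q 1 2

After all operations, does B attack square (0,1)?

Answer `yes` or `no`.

Answer: yes

Derivation:
Op 1: place WB@(2,3)
Op 2: place BQ@(3,0)
Op 3: place BB@(3,4)
Op 4: place WK@(0,2)
Op 5: place BR@(2,4)
Op 6: place BR@(5,5)
Op 7: remove (0,2)
Op 8: place BQ@(1,2)
Per-piece attacks for B:
  BQ@(1,2): attacks (1,3) (1,4) (1,5) (1,1) (1,0) (2,2) (3,2) (4,2) (5,2) (0,2) (2,3) (2,1) (3,0) (0,3) (0,1) [ray(1,1) blocked at (2,3); ray(1,-1) blocked at (3,0)]
  BR@(2,4): attacks (2,5) (2,3) (3,4) (1,4) (0,4) [ray(0,-1) blocked at (2,3); ray(1,0) blocked at (3,4)]
  BQ@(3,0): attacks (3,1) (3,2) (3,3) (3,4) (4,0) (5,0) (2,0) (1,0) (0,0) (4,1) (5,2) (2,1) (1,2) [ray(0,1) blocked at (3,4); ray(-1,1) blocked at (1,2)]
  BB@(3,4): attacks (4,5) (4,3) (5,2) (2,5) (2,3) [ray(-1,-1) blocked at (2,3)]
  BR@(5,5): attacks (5,4) (5,3) (5,2) (5,1) (5,0) (4,5) (3,5) (2,5) (1,5) (0,5)
B attacks (0,1): yes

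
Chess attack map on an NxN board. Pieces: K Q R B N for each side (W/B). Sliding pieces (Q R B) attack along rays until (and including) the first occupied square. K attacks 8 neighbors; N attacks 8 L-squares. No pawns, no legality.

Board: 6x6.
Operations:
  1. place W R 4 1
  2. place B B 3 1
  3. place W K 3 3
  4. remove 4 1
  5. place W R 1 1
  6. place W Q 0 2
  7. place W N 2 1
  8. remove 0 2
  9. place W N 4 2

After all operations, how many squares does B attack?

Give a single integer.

Op 1: place WR@(4,1)
Op 2: place BB@(3,1)
Op 3: place WK@(3,3)
Op 4: remove (4,1)
Op 5: place WR@(1,1)
Op 6: place WQ@(0,2)
Op 7: place WN@(2,1)
Op 8: remove (0,2)
Op 9: place WN@(4,2)
Per-piece attacks for B:
  BB@(3,1): attacks (4,2) (4,0) (2,2) (1,3) (0,4) (2,0) [ray(1,1) blocked at (4,2)]
Union (6 distinct): (0,4) (1,3) (2,0) (2,2) (4,0) (4,2)

Answer: 6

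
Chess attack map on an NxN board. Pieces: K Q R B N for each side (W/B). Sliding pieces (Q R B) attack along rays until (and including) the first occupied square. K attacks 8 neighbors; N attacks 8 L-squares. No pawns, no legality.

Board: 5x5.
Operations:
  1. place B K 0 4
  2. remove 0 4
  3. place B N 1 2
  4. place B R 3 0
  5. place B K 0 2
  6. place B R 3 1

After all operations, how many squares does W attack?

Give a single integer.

Answer: 0

Derivation:
Op 1: place BK@(0,4)
Op 2: remove (0,4)
Op 3: place BN@(1,2)
Op 4: place BR@(3,0)
Op 5: place BK@(0,2)
Op 6: place BR@(3,1)
Per-piece attacks for W:
Union (0 distinct): (none)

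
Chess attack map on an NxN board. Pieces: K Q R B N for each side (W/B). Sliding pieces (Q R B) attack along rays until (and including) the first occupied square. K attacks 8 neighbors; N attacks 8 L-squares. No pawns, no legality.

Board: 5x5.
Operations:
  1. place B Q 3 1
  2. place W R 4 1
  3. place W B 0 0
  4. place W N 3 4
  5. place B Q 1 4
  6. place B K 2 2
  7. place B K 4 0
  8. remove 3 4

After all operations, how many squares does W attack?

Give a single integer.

Op 1: place BQ@(3,1)
Op 2: place WR@(4,1)
Op 3: place WB@(0,0)
Op 4: place WN@(3,4)
Op 5: place BQ@(1,4)
Op 6: place BK@(2,2)
Op 7: place BK@(4,0)
Op 8: remove (3,4)
Per-piece attacks for W:
  WB@(0,0): attacks (1,1) (2,2) [ray(1,1) blocked at (2,2)]
  WR@(4,1): attacks (4,2) (4,3) (4,4) (4,0) (3,1) [ray(0,-1) blocked at (4,0); ray(-1,0) blocked at (3,1)]
Union (7 distinct): (1,1) (2,2) (3,1) (4,0) (4,2) (4,3) (4,4)

Answer: 7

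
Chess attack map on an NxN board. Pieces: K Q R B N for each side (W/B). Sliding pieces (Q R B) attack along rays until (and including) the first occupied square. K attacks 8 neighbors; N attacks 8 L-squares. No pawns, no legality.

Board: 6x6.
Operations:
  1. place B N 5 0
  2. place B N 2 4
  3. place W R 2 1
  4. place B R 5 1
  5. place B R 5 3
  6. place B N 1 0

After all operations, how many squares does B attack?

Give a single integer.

Answer: 21

Derivation:
Op 1: place BN@(5,0)
Op 2: place BN@(2,4)
Op 3: place WR@(2,1)
Op 4: place BR@(5,1)
Op 5: place BR@(5,3)
Op 6: place BN@(1,0)
Per-piece attacks for B:
  BN@(1,0): attacks (2,2) (3,1) (0,2)
  BN@(2,4): attacks (4,5) (0,5) (3,2) (4,3) (1,2) (0,3)
  BN@(5,0): attacks (4,2) (3,1)
  BR@(5,1): attacks (5,2) (5,3) (5,0) (4,1) (3,1) (2,1) [ray(0,1) blocked at (5,3); ray(0,-1) blocked at (5,0); ray(-1,0) blocked at (2,1)]
  BR@(5,3): attacks (5,4) (5,5) (5,2) (5,1) (4,3) (3,3) (2,3) (1,3) (0,3) [ray(0,-1) blocked at (5,1)]
Union (21 distinct): (0,2) (0,3) (0,5) (1,2) (1,3) (2,1) (2,2) (2,3) (3,1) (3,2) (3,3) (4,1) (4,2) (4,3) (4,5) (5,0) (5,1) (5,2) (5,3) (5,4) (5,5)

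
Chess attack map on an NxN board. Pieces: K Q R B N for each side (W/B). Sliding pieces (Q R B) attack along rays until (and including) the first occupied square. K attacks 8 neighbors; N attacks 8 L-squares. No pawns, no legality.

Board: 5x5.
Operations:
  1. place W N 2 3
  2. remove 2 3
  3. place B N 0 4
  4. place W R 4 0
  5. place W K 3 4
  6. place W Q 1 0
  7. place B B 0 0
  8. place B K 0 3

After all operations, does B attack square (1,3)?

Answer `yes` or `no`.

Answer: yes

Derivation:
Op 1: place WN@(2,3)
Op 2: remove (2,3)
Op 3: place BN@(0,4)
Op 4: place WR@(4,0)
Op 5: place WK@(3,4)
Op 6: place WQ@(1,0)
Op 7: place BB@(0,0)
Op 8: place BK@(0,3)
Per-piece attacks for B:
  BB@(0,0): attacks (1,1) (2,2) (3,3) (4,4)
  BK@(0,3): attacks (0,4) (0,2) (1,3) (1,4) (1,2)
  BN@(0,4): attacks (1,2) (2,3)
B attacks (1,3): yes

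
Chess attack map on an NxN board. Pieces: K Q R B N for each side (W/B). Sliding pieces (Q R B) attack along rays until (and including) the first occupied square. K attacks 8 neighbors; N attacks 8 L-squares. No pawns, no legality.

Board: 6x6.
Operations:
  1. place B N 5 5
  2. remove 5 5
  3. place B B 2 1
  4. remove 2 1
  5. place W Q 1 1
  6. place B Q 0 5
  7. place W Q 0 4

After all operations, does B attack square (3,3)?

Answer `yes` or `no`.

Op 1: place BN@(5,5)
Op 2: remove (5,5)
Op 3: place BB@(2,1)
Op 4: remove (2,1)
Op 5: place WQ@(1,1)
Op 6: place BQ@(0,5)
Op 7: place WQ@(0,4)
Per-piece attacks for B:
  BQ@(0,5): attacks (0,4) (1,5) (2,5) (3,5) (4,5) (5,5) (1,4) (2,3) (3,2) (4,1) (5,0) [ray(0,-1) blocked at (0,4)]
B attacks (3,3): no

Answer: no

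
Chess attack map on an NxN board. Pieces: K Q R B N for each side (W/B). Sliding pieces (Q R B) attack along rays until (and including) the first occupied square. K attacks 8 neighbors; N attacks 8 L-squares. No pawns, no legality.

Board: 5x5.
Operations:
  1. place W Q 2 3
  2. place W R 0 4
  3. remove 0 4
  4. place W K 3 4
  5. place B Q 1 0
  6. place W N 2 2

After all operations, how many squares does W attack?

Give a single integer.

Op 1: place WQ@(2,3)
Op 2: place WR@(0,4)
Op 3: remove (0,4)
Op 4: place WK@(3,4)
Op 5: place BQ@(1,0)
Op 6: place WN@(2,2)
Per-piece attacks for W:
  WN@(2,2): attacks (3,4) (4,3) (1,4) (0,3) (3,0) (4,1) (1,0) (0,1)
  WQ@(2,3): attacks (2,4) (2,2) (3,3) (4,3) (1,3) (0,3) (3,4) (3,2) (4,1) (1,4) (1,2) (0,1) [ray(0,-1) blocked at (2,2); ray(1,1) blocked at (3,4)]
  WK@(3,4): attacks (3,3) (4,4) (2,4) (4,3) (2,3)
Union (16 distinct): (0,1) (0,3) (1,0) (1,2) (1,3) (1,4) (2,2) (2,3) (2,4) (3,0) (3,2) (3,3) (3,4) (4,1) (4,3) (4,4)

Answer: 16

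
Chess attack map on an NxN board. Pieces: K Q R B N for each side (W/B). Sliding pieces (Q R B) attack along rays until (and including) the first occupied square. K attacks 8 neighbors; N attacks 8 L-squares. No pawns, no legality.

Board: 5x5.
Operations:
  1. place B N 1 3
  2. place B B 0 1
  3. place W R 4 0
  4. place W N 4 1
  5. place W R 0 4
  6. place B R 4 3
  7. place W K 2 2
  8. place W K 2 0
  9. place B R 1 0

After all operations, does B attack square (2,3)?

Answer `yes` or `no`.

Op 1: place BN@(1,3)
Op 2: place BB@(0,1)
Op 3: place WR@(4,0)
Op 4: place WN@(4,1)
Op 5: place WR@(0,4)
Op 6: place BR@(4,3)
Op 7: place WK@(2,2)
Op 8: place WK@(2,0)
Op 9: place BR@(1,0)
Per-piece attacks for B:
  BB@(0,1): attacks (1,2) (2,3) (3,4) (1,0) [ray(1,-1) blocked at (1,0)]
  BR@(1,0): attacks (1,1) (1,2) (1,3) (2,0) (0,0) [ray(0,1) blocked at (1,3); ray(1,0) blocked at (2,0)]
  BN@(1,3): attacks (3,4) (2,1) (3,2) (0,1)
  BR@(4,3): attacks (4,4) (4,2) (4,1) (3,3) (2,3) (1,3) [ray(0,-1) blocked at (4,1); ray(-1,0) blocked at (1,3)]
B attacks (2,3): yes

Answer: yes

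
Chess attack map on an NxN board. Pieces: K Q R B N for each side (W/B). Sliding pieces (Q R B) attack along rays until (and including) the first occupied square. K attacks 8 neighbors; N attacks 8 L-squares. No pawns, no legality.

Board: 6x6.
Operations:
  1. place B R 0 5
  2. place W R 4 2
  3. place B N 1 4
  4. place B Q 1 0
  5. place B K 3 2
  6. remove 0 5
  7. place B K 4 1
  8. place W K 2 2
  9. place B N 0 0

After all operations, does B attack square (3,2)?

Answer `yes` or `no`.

Answer: yes

Derivation:
Op 1: place BR@(0,5)
Op 2: place WR@(4,2)
Op 3: place BN@(1,4)
Op 4: place BQ@(1,0)
Op 5: place BK@(3,2)
Op 6: remove (0,5)
Op 7: place BK@(4,1)
Op 8: place WK@(2,2)
Op 9: place BN@(0,0)
Per-piece attacks for B:
  BN@(0,0): attacks (1,2) (2,1)
  BQ@(1,0): attacks (1,1) (1,2) (1,3) (1,4) (2,0) (3,0) (4,0) (5,0) (0,0) (2,1) (3,2) (0,1) [ray(0,1) blocked at (1,4); ray(-1,0) blocked at (0,0); ray(1,1) blocked at (3,2)]
  BN@(1,4): attacks (3,5) (2,2) (3,3) (0,2)
  BK@(3,2): attacks (3,3) (3,1) (4,2) (2,2) (4,3) (4,1) (2,3) (2,1)
  BK@(4,1): attacks (4,2) (4,0) (5,1) (3,1) (5,2) (5,0) (3,2) (3,0)
B attacks (3,2): yes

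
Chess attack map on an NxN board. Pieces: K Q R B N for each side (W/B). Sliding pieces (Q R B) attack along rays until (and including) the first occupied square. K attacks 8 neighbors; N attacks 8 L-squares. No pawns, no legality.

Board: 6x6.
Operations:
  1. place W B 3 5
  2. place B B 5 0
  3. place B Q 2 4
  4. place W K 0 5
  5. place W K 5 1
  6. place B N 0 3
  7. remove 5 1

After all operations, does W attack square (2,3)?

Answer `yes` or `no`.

Op 1: place WB@(3,5)
Op 2: place BB@(5,0)
Op 3: place BQ@(2,4)
Op 4: place WK@(0,5)
Op 5: place WK@(5,1)
Op 6: place BN@(0,3)
Op 7: remove (5,1)
Per-piece attacks for W:
  WK@(0,5): attacks (0,4) (1,5) (1,4)
  WB@(3,5): attacks (4,4) (5,3) (2,4) [ray(-1,-1) blocked at (2,4)]
W attacks (2,3): no

Answer: no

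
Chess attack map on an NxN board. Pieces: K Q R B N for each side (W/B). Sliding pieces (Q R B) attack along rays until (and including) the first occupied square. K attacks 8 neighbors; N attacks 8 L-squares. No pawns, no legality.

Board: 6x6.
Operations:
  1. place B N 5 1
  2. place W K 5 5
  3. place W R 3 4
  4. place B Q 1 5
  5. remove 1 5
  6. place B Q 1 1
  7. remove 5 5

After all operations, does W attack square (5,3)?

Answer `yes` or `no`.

Answer: no

Derivation:
Op 1: place BN@(5,1)
Op 2: place WK@(5,5)
Op 3: place WR@(3,4)
Op 4: place BQ@(1,5)
Op 5: remove (1,5)
Op 6: place BQ@(1,1)
Op 7: remove (5,5)
Per-piece attacks for W:
  WR@(3,4): attacks (3,5) (3,3) (3,2) (3,1) (3,0) (4,4) (5,4) (2,4) (1,4) (0,4)
W attacks (5,3): no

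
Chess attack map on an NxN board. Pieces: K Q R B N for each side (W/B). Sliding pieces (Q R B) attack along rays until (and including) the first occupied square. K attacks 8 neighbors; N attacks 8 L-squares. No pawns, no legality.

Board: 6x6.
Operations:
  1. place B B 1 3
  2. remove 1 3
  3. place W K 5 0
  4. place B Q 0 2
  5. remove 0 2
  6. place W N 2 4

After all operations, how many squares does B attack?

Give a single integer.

Answer: 0

Derivation:
Op 1: place BB@(1,3)
Op 2: remove (1,3)
Op 3: place WK@(5,0)
Op 4: place BQ@(0,2)
Op 5: remove (0,2)
Op 6: place WN@(2,4)
Per-piece attacks for B:
Union (0 distinct): (none)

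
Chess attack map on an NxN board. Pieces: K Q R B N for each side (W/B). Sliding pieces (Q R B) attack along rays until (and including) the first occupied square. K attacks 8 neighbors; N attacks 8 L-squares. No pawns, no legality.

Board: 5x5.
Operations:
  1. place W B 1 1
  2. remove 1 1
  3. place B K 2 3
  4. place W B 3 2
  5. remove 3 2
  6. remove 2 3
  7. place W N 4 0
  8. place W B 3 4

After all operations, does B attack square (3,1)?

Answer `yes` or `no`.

Answer: no

Derivation:
Op 1: place WB@(1,1)
Op 2: remove (1,1)
Op 3: place BK@(2,3)
Op 4: place WB@(3,2)
Op 5: remove (3,2)
Op 6: remove (2,3)
Op 7: place WN@(4,0)
Op 8: place WB@(3,4)
Per-piece attacks for B:
B attacks (3,1): no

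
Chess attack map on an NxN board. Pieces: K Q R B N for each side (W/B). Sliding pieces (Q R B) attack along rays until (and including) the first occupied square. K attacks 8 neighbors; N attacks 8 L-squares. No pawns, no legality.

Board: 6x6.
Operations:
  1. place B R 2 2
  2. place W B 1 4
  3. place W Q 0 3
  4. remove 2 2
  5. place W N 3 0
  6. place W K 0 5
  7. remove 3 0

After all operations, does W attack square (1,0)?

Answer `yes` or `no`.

Answer: no

Derivation:
Op 1: place BR@(2,2)
Op 2: place WB@(1,4)
Op 3: place WQ@(0,3)
Op 4: remove (2,2)
Op 5: place WN@(3,0)
Op 6: place WK@(0,5)
Op 7: remove (3,0)
Per-piece attacks for W:
  WQ@(0,3): attacks (0,4) (0,5) (0,2) (0,1) (0,0) (1,3) (2,3) (3,3) (4,3) (5,3) (1,4) (1,2) (2,1) (3,0) [ray(0,1) blocked at (0,5); ray(1,1) blocked at (1,4)]
  WK@(0,5): attacks (0,4) (1,5) (1,4)
  WB@(1,4): attacks (2,5) (2,3) (3,2) (4,1) (5,0) (0,5) (0,3) [ray(-1,1) blocked at (0,5); ray(-1,-1) blocked at (0,3)]
W attacks (1,0): no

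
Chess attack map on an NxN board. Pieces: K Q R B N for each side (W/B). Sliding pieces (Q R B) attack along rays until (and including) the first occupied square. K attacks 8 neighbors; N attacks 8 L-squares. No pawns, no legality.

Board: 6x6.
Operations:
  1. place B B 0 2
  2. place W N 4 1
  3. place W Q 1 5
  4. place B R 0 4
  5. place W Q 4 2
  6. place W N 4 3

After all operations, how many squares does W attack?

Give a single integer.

Op 1: place BB@(0,2)
Op 2: place WN@(4,1)
Op 3: place WQ@(1,5)
Op 4: place BR@(0,4)
Op 5: place WQ@(4,2)
Op 6: place WN@(4,3)
Per-piece attacks for W:
  WQ@(1,5): attacks (1,4) (1,3) (1,2) (1,1) (1,0) (2,5) (3,5) (4,5) (5,5) (0,5) (2,4) (3,3) (4,2) (0,4) [ray(1,-1) blocked at (4,2); ray(-1,-1) blocked at (0,4)]
  WN@(4,1): attacks (5,3) (3,3) (2,2) (2,0)
  WQ@(4,2): attacks (4,3) (4,1) (5,2) (3,2) (2,2) (1,2) (0,2) (5,3) (5,1) (3,3) (2,4) (1,5) (3,1) (2,0) [ray(0,1) blocked at (4,3); ray(0,-1) blocked at (4,1); ray(-1,0) blocked at (0,2); ray(-1,1) blocked at (1,5)]
  WN@(4,3): attacks (5,5) (3,5) (2,4) (5,1) (3,1) (2,2)
Union (25 distinct): (0,2) (0,4) (0,5) (1,0) (1,1) (1,2) (1,3) (1,4) (1,5) (2,0) (2,2) (2,4) (2,5) (3,1) (3,2) (3,3) (3,5) (4,1) (4,2) (4,3) (4,5) (5,1) (5,2) (5,3) (5,5)

Answer: 25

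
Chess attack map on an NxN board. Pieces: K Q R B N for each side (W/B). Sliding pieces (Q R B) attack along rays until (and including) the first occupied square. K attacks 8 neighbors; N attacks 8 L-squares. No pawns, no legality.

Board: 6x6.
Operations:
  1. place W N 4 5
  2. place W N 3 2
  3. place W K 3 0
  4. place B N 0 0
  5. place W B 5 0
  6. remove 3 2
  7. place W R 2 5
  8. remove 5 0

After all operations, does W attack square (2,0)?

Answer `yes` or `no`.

Op 1: place WN@(4,5)
Op 2: place WN@(3,2)
Op 3: place WK@(3,0)
Op 4: place BN@(0,0)
Op 5: place WB@(5,0)
Op 6: remove (3,2)
Op 7: place WR@(2,5)
Op 8: remove (5,0)
Per-piece attacks for W:
  WR@(2,5): attacks (2,4) (2,3) (2,2) (2,1) (2,0) (3,5) (4,5) (1,5) (0,5) [ray(1,0) blocked at (4,5)]
  WK@(3,0): attacks (3,1) (4,0) (2,0) (4,1) (2,1)
  WN@(4,5): attacks (5,3) (3,3) (2,4)
W attacks (2,0): yes

Answer: yes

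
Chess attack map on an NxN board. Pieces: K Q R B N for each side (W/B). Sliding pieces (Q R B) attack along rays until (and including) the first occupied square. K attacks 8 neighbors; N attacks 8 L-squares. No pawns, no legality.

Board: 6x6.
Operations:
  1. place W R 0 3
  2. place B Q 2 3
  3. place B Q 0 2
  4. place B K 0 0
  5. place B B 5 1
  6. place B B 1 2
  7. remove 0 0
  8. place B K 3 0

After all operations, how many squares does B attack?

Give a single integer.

Op 1: place WR@(0,3)
Op 2: place BQ@(2,3)
Op 3: place BQ@(0,2)
Op 4: place BK@(0,0)
Op 5: place BB@(5,1)
Op 6: place BB@(1,2)
Op 7: remove (0,0)
Op 8: place BK@(3,0)
Per-piece attacks for B:
  BQ@(0,2): attacks (0,3) (0,1) (0,0) (1,2) (1,3) (2,4) (3,5) (1,1) (2,0) [ray(0,1) blocked at (0,3); ray(1,0) blocked at (1,2)]
  BB@(1,2): attacks (2,3) (2,1) (3,0) (0,3) (0,1) [ray(1,1) blocked at (2,3); ray(1,-1) blocked at (3,0); ray(-1,1) blocked at (0,3)]
  BQ@(2,3): attacks (2,4) (2,5) (2,2) (2,1) (2,0) (3,3) (4,3) (5,3) (1,3) (0,3) (3,4) (4,5) (3,2) (4,1) (5,0) (1,4) (0,5) (1,2) [ray(-1,0) blocked at (0,3); ray(-1,-1) blocked at (1,2)]
  BK@(3,0): attacks (3,1) (4,0) (2,0) (4,1) (2,1)
  BB@(5,1): attacks (4,2) (3,3) (2,4) (1,5) (4,0)
Union (28 distinct): (0,0) (0,1) (0,3) (0,5) (1,1) (1,2) (1,3) (1,4) (1,5) (2,0) (2,1) (2,2) (2,3) (2,4) (2,5) (3,0) (3,1) (3,2) (3,3) (3,4) (3,5) (4,0) (4,1) (4,2) (4,3) (4,5) (5,0) (5,3)

Answer: 28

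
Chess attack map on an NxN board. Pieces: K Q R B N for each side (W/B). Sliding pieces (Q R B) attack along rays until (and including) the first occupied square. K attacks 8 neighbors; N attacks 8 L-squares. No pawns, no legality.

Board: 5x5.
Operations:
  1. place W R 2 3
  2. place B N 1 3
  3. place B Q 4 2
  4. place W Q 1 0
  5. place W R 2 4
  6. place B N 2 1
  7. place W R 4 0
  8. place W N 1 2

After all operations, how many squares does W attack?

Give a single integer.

Answer: 22

Derivation:
Op 1: place WR@(2,3)
Op 2: place BN@(1,3)
Op 3: place BQ@(4,2)
Op 4: place WQ@(1,0)
Op 5: place WR@(2,4)
Op 6: place BN@(2,1)
Op 7: place WR@(4,0)
Op 8: place WN@(1,2)
Per-piece attacks for W:
  WQ@(1,0): attacks (1,1) (1,2) (2,0) (3,0) (4,0) (0,0) (2,1) (0,1) [ray(0,1) blocked at (1,2); ray(1,0) blocked at (4,0); ray(1,1) blocked at (2,1)]
  WN@(1,2): attacks (2,4) (3,3) (0,4) (2,0) (3,1) (0,0)
  WR@(2,3): attacks (2,4) (2,2) (2,1) (3,3) (4,3) (1,3) [ray(0,1) blocked at (2,4); ray(0,-1) blocked at (2,1); ray(-1,0) blocked at (1,3)]
  WR@(2,4): attacks (2,3) (3,4) (4,4) (1,4) (0,4) [ray(0,-1) blocked at (2,3)]
  WR@(4,0): attacks (4,1) (4,2) (3,0) (2,0) (1,0) [ray(0,1) blocked at (4,2); ray(-1,0) blocked at (1,0)]
Union (22 distinct): (0,0) (0,1) (0,4) (1,0) (1,1) (1,2) (1,3) (1,4) (2,0) (2,1) (2,2) (2,3) (2,4) (3,0) (3,1) (3,3) (3,4) (4,0) (4,1) (4,2) (4,3) (4,4)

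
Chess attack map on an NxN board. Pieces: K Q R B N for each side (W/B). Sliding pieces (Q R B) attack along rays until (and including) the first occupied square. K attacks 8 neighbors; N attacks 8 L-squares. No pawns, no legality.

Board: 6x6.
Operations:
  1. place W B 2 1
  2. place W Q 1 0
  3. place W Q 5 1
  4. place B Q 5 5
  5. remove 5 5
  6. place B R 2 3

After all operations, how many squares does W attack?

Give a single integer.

Answer: 25

Derivation:
Op 1: place WB@(2,1)
Op 2: place WQ@(1,0)
Op 3: place WQ@(5,1)
Op 4: place BQ@(5,5)
Op 5: remove (5,5)
Op 6: place BR@(2,3)
Per-piece attacks for W:
  WQ@(1,0): attacks (1,1) (1,2) (1,3) (1,4) (1,5) (2,0) (3,0) (4,0) (5,0) (0,0) (2,1) (0,1) [ray(1,1) blocked at (2,1)]
  WB@(2,1): attacks (3,2) (4,3) (5,4) (3,0) (1,2) (0,3) (1,0) [ray(-1,-1) blocked at (1,0)]
  WQ@(5,1): attacks (5,2) (5,3) (5,4) (5,5) (5,0) (4,1) (3,1) (2,1) (4,2) (3,3) (2,4) (1,5) (4,0) [ray(-1,0) blocked at (2,1)]
Union (25 distinct): (0,0) (0,1) (0,3) (1,0) (1,1) (1,2) (1,3) (1,4) (1,5) (2,0) (2,1) (2,4) (3,0) (3,1) (3,2) (3,3) (4,0) (4,1) (4,2) (4,3) (5,0) (5,2) (5,3) (5,4) (5,5)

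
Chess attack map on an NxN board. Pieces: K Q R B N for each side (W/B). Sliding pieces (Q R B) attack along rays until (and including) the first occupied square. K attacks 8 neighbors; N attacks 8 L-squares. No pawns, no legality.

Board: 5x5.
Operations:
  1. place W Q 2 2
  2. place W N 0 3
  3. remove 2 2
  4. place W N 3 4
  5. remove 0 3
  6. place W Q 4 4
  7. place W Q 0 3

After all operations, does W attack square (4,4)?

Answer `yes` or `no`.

Answer: no

Derivation:
Op 1: place WQ@(2,2)
Op 2: place WN@(0,3)
Op 3: remove (2,2)
Op 4: place WN@(3,4)
Op 5: remove (0,3)
Op 6: place WQ@(4,4)
Op 7: place WQ@(0,3)
Per-piece attacks for W:
  WQ@(0,3): attacks (0,4) (0,2) (0,1) (0,0) (1,3) (2,3) (3,3) (4,3) (1,4) (1,2) (2,1) (3,0)
  WN@(3,4): attacks (4,2) (2,2) (1,3)
  WQ@(4,4): attacks (4,3) (4,2) (4,1) (4,0) (3,4) (3,3) (2,2) (1,1) (0,0) [ray(-1,0) blocked at (3,4)]
W attacks (4,4): no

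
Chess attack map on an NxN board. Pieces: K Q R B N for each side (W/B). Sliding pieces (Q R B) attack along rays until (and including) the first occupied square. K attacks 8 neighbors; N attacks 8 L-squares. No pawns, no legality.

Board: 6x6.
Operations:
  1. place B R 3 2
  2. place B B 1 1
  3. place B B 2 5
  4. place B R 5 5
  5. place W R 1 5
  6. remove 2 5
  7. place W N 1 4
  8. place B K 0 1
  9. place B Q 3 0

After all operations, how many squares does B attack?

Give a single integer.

Answer: 28

Derivation:
Op 1: place BR@(3,2)
Op 2: place BB@(1,1)
Op 3: place BB@(2,5)
Op 4: place BR@(5,5)
Op 5: place WR@(1,5)
Op 6: remove (2,5)
Op 7: place WN@(1,4)
Op 8: place BK@(0,1)
Op 9: place BQ@(3,0)
Per-piece attacks for B:
  BK@(0,1): attacks (0,2) (0,0) (1,1) (1,2) (1,0)
  BB@(1,1): attacks (2,2) (3,3) (4,4) (5,5) (2,0) (0,2) (0,0) [ray(1,1) blocked at (5,5)]
  BQ@(3,0): attacks (3,1) (3,2) (4,0) (5,0) (2,0) (1,0) (0,0) (4,1) (5,2) (2,1) (1,2) (0,3) [ray(0,1) blocked at (3,2)]
  BR@(3,2): attacks (3,3) (3,4) (3,5) (3,1) (3,0) (4,2) (5,2) (2,2) (1,2) (0,2) [ray(0,-1) blocked at (3,0)]
  BR@(5,5): attacks (5,4) (5,3) (5,2) (5,1) (5,0) (4,5) (3,5) (2,5) (1,5) [ray(-1,0) blocked at (1,5)]
Union (28 distinct): (0,0) (0,2) (0,3) (1,0) (1,1) (1,2) (1,5) (2,0) (2,1) (2,2) (2,5) (3,0) (3,1) (3,2) (3,3) (3,4) (3,5) (4,0) (4,1) (4,2) (4,4) (4,5) (5,0) (5,1) (5,2) (5,3) (5,4) (5,5)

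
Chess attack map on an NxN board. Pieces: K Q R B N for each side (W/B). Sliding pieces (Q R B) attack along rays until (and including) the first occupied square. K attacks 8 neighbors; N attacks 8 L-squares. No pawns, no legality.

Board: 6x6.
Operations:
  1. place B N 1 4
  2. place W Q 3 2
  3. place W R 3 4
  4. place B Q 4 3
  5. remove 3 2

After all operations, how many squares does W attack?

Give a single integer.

Answer: 9

Derivation:
Op 1: place BN@(1,4)
Op 2: place WQ@(3,2)
Op 3: place WR@(3,4)
Op 4: place BQ@(4,3)
Op 5: remove (3,2)
Per-piece attacks for W:
  WR@(3,4): attacks (3,5) (3,3) (3,2) (3,1) (3,0) (4,4) (5,4) (2,4) (1,4) [ray(-1,0) blocked at (1,4)]
Union (9 distinct): (1,4) (2,4) (3,0) (3,1) (3,2) (3,3) (3,5) (4,4) (5,4)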